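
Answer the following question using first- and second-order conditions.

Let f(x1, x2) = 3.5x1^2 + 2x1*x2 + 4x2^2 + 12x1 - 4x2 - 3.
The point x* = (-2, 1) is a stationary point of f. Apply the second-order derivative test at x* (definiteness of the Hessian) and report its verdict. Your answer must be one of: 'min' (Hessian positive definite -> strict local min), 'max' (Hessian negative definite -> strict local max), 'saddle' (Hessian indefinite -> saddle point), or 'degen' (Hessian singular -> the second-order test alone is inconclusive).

Compute the Hessian H = grad^2 f:
  H = [[7, 2], [2, 8]]
Verify stationarity: grad f(x*) = H x* + g = (0, 0).
Eigenvalues of H: 5.4384, 9.5616.
Both eigenvalues > 0, so H is positive definite -> x* is a strict local min.

min


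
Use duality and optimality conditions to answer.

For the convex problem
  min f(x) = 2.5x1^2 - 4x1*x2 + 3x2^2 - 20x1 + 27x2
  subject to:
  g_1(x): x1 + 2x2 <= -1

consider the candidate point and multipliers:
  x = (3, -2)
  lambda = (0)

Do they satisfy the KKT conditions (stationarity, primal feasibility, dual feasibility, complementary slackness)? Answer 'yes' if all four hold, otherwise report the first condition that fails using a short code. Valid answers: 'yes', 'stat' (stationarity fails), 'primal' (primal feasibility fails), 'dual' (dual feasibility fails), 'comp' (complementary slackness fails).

Gradient of f: grad f(x) = Q x + c = (3, 3)
Constraint values g_i(x) = a_i^T x - b_i:
  g_1((3, -2)) = 0
Stationarity residual: grad f(x) + sum_i lambda_i a_i = (3, 3)
  -> stationarity FAILS
Primal feasibility (all g_i <= 0): OK
Dual feasibility (all lambda_i >= 0): OK
Complementary slackness (lambda_i * g_i(x) = 0 for all i): OK

Verdict: the first failing condition is stationarity -> stat.

stat


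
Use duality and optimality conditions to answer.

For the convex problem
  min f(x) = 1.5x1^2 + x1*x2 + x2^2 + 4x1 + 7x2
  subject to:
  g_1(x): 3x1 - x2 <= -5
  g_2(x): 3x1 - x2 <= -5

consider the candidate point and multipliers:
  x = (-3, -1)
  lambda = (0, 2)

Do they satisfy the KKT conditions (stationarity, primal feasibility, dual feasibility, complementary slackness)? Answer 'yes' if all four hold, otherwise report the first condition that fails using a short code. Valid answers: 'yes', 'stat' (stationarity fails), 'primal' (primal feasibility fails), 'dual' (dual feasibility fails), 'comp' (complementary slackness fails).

Gradient of f: grad f(x) = Q x + c = (-6, 2)
Constraint values g_i(x) = a_i^T x - b_i:
  g_1((-3, -1)) = -3
  g_2((-3, -1)) = -3
Stationarity residual: grad f(x) + sum_i lambda_i a_i = (0, 0)
  -> stationarity OK
Primal feasibility (all g_i <= 0): OK
Dual feasibility (all lambda_i >= 0): OK
Complementary slackness (lambda_i * g_i(x) = 0 for all i): FAILS

Verdict: the first failing condition is complementary_slackness -> comp.

comp


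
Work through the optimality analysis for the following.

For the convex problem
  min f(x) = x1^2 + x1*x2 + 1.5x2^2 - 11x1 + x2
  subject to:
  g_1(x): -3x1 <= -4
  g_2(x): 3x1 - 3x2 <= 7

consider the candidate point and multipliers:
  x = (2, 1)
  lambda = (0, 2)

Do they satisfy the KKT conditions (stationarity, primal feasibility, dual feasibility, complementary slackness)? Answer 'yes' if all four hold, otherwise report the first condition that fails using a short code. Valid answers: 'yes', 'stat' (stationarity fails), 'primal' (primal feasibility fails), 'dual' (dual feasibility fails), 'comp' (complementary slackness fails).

Gradient of f: grad f(x) = Q x + c = (-6, 6)
Constraint values g_i(x) = a_i^T x - b_i:
  g_1((2, 1)) = -2
  g_2((2, 1)) = -4
Stationarity residual: grad f(x) + sum_i lambda_i a_i = (0, 0)
  -> stationarity OK
Primal feasibility (all g_i <= 0): OK
Dual feasibility (all lambda_i >= 0): OK
Complementary slackness (lambda_i * g_i(x) = 0 for all i): FAILS

Verdict: the first failing condition is complementary_slackness -> comp.

comp


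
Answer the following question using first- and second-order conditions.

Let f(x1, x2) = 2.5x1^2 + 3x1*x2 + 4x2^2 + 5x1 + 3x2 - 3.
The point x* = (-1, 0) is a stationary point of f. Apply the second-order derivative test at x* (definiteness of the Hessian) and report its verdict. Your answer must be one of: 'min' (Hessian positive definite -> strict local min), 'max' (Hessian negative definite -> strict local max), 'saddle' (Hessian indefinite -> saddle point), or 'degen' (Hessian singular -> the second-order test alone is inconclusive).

Compute the Hessian H = grad^2 f:
  H = [[5, 3], [3, 8]]
Verify stationarity: grad f(x*) = H x* + g = (0, 0).
Eigenvalues of H: 3.1459, 9.8541.
Both eigenvalues > 0, so H is positive definite -> x* is a strict local min.

min


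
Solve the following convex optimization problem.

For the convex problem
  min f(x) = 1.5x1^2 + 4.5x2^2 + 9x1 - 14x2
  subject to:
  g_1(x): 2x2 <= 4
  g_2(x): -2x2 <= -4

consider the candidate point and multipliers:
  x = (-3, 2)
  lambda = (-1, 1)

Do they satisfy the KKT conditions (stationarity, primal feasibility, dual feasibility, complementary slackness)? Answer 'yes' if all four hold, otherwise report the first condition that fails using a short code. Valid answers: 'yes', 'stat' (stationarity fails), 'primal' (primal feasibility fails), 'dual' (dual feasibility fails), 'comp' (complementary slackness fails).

Gradient of f: grad f(x) = Q x + c = (0, 4)
Constraint values g_i(x) = a_i^T x - b_i:
  g_1((-3, 2)) = 0
  g_2((-3, 2)) = 0
Stationarity residual: grad f(x) + sum_i lambda_i a_i = (0, 0)
  -> stationarity OK
Primal feasibility (all g_i <= 0): OK
Dual feasibility (all lambda_i >= 0): FAILS
Complementary slackness (lambda_i * g_i(x) = 0 for all i): OK

Verdict: the first failing condition is dual_feasibility -> dual.

dual


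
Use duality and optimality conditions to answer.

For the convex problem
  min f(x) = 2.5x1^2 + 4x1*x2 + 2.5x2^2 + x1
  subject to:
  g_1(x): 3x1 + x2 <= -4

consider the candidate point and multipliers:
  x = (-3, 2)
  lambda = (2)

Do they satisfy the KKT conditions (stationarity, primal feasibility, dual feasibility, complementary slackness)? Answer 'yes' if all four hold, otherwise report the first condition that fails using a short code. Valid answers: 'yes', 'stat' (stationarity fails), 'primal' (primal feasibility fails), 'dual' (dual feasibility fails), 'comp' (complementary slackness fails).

Gradient of f: grad f(x) = Q x + c = (-6, -2)
Constraint values g_i(x) = a_i^T x - b_i:
  g_1((-3, 2)) = -3
Stationarity residual: grad f(x) + sum_i lambda_i a_i = (0, 0)
  -> stationarity OK
Primal feasibility (all g_i <= 0): OK
Dual feasibility (all lambda_i >= 0): OK
Complementary slackness (lambda_i * g_i(x) = 0 for all i): FAILS

Verdict: the first failing condition is complementary_slackness -> comp.

comp


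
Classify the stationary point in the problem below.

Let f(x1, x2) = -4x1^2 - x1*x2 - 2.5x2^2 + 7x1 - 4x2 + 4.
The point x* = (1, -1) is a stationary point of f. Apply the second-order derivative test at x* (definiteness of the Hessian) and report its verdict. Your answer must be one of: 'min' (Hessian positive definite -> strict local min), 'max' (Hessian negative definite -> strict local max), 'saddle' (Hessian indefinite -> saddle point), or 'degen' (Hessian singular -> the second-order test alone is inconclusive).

Compute the Hessian H = grad^2 f:
  H = [[-8, -1], [-1, -5]]
Verify stationarity: grad f(x*) = H x* + g = (0, 0).
Eigenvalues of H: -8.3028, -4.6972.
Both eigenvalues < 0, so H is negative definite -> x* is a strict local max.

max


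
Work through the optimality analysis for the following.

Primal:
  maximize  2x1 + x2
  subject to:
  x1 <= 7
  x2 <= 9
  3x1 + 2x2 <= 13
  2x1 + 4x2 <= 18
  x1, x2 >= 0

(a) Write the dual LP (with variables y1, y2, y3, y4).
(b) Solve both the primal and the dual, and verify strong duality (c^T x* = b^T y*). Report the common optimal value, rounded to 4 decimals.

The standard primal-dual pair for 'max c^T x s.t. A x <= b, x >= 0' is:
  Dual:  min b^T y  s.t.  A^T y >= c,  y >= 0.

So the dual LP is:
  minimize  7y1 + 9y2 + 13y3 + 18y4
  subject to:
    y1 + 3y3 + 2y4 >= 2
    y2 + 2y3 + 4y4 >= 1
    y1, y2, y3, y4 >= 0

Solving the primal: x* = (4.3333, 0).
  primal value c^T x* = 8.6667.
Solving the dual: y* = (0, 0, 0.6667, 0).
  dual value b^T y* = 8.6667.
Strong duality: c^T x* = b^T y*. Confirmed.

8.6667


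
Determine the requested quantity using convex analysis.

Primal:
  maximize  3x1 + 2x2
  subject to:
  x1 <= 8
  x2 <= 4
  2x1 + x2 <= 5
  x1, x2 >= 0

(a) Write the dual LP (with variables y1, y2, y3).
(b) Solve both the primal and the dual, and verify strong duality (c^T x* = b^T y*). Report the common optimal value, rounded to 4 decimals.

The standard primal-dual pair for 'max c^T x s.t. A x <= b, x >= 0' is:
  Dual:  min b^T y  s.t.  A^T y >= c,  y >= 0.

So the dual LP is:
  minimize  8y1 + 4y2 + 5y3
  subject to:
    y1 + 2y3 >= 3
    y2 + y3 >= 2
    y1, y2, y3 >= 0

Solving the primal: x* = (0.5, 4).
  primal value c^T x* = 9.5.
Solving the dual: y* = (0, 0.5, 1.5).
  dual value b^T y* = 9.5.
Strong duality: c^T x* = b^T y*. Confirmed.

9.5


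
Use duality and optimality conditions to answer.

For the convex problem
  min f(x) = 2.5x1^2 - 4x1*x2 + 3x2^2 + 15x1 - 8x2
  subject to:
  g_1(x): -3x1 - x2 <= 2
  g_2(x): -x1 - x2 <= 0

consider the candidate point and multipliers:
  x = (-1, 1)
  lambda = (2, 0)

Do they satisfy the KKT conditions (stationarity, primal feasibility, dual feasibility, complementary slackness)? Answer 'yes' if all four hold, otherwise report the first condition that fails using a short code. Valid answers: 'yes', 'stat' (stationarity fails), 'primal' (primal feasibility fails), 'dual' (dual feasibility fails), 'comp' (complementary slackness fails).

Gradient of f: grad f(x) = Q x + c = (6, 2)
Constraint values g_i(x) = a_i^T x - b_i:
  g_1((-1, 1)) = 0
  g_2((-1, 1)) = 0
Stationarity residual: grad f(x) + sum_i lambda_i a_i = (0, 0)
  -> stationarity OK
Primal feasibility (all g_i <= 0): OK
Dual feasibility (all lambda_i >= 0): OK
Complementary slackness (lambda_i * g_i(x) = 0 for all i): OK

Verdict: yes, KKT holds.

yes


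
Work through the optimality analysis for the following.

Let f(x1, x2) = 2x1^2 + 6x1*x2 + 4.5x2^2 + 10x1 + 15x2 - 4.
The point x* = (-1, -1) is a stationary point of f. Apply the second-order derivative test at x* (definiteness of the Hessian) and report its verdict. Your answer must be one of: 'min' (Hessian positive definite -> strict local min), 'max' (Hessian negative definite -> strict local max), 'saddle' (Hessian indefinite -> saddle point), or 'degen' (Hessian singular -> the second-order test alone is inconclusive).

Compute the Hessian H = grad^2 f:
  H = [[4, 6], [6, 9]]
Verify stationarity: grad f(x*) = H x* + g = (0, 0).
Eigenvalues of H: 0, 13.
H has a zero eigenvalue (singular; positive semidefinite but not definite), so H is neither positive definite, negative definite, nor indefinite. The second-order test alone is inconclusive -> degen.
(Indeed, f is constant along the null direction of H through x*, so x* is not a strict local extremum.)

degen


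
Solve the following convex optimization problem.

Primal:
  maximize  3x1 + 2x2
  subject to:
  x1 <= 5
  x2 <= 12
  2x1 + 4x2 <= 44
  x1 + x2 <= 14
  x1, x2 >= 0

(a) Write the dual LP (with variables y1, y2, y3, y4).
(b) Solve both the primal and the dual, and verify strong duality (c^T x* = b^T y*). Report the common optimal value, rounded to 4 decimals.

The standard primal-dual pair for 'max c^T x s.t. A x <= b, x >= 0' is:
  Dual:  min b^T y  s.t.  A^T y >= c,  y >= 0.

So the dual LP is:
  minimize  5y1 + 12y2 + 44y3 + 14y4
  subject to:
    y1 + 2y3 + y4 >= 3
    y2 + 4y3 + y4 >= 2
    y1, y2, y3, y4 >= 0

Solving the primal: x* = (5, 8.5).
  primal value c^T x* = 32.
Solving the dual: y* = (2, 0, 0.5, 0).
  dual value b^T y* = 32.
Strong duality: c^T x* = b^T y*. Confirmed.

32


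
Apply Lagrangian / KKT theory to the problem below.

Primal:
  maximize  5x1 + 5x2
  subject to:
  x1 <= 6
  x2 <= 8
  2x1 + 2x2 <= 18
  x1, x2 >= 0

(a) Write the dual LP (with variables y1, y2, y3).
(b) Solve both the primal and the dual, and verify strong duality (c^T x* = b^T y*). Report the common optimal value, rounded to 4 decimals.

The standard primal-dual pair for 'max c^T x s.t. A x <= b, x >= 0' is:
  Dual:  min b^T y  s.t.  A^T y >= c,  y >= 0.

So the dual LP is:
  minimize  6y1 + 8y2 + 18y3
  subject to:
    y1 + 2y3 >= 5
    y2 + 2y3 >= 5
    y1, y2, y3 >= 0

Solving the primal: x* = (1, 8).
  primal value c^T x* = 45.
Solving the dual: y* = (0, 0, 2.5).
  dual value b^T y* = 45.
Strong duality: c^T x* = b^T y*. Confirmed.

45


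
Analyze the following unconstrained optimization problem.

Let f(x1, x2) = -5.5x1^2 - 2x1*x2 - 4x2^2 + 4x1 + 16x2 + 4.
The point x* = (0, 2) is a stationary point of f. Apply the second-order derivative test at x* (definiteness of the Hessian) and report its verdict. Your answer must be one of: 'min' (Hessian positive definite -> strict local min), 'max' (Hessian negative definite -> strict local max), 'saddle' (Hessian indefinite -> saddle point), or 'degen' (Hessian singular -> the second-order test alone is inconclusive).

Compute the Hessian H = grad^2 f:
  H = [[-11, -2], [-2, -8]]
Verify stationarity: grad f(x*) = H x* + g = (0, 0).
Eigenvalues of H: -12, -7.
Both eigenvalues < 0, so H is negative definite -> x* is a strict local max.

max


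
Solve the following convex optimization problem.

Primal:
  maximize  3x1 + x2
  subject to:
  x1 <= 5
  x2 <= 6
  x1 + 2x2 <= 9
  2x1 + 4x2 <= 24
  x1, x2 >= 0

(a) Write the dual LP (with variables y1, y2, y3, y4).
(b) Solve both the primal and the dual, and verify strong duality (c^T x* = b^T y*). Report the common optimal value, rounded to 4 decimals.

The standard primal-dual pair for 'max c^T x s.t. A x <= b, x >= 0' is:
  Dual:  min b^T y  s.t.  A^T y >= c,  y >= 0.

So the dual LP is:
  minimize  5y1 + 6y2 + 9y3 + 24y4
  subject to:
    y1 + y3 + 2y4 >= 3
    y2 + 2y3 + 4y4 >= 1
    y1, y2, y3, y4 >= 0

Solving the primal: x* = (5, 2).
  primal value c^T x* = 17.
Solving the dual: y* = (2.5, 0, 0.5, 0).
  dual value b^T y* = 17.
Strong duality: c^T x* = b^T y*. Confirmed.

17


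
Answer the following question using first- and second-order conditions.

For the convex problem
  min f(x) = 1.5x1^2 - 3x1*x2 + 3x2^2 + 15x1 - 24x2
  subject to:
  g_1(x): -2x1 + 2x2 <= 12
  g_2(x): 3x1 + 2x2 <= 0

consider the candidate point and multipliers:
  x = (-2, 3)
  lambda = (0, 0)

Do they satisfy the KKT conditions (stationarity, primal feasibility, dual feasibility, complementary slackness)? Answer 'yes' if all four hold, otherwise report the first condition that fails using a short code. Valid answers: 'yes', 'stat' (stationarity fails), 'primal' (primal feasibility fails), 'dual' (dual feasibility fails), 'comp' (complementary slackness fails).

Gradient of f: grad f(x) = Q x + c = (0, 0)
Constraint values g_i(x) = a_i^T x - b_i:
  g_1((-2, 3)) = -2
  g_2((-2, 3)) = 0
Stationarity residual: grad f(x) + sum_i lambda_i a_i = (0, 0)
  -> stationarity OK
Primal feasibility (all g_i <= 0): OK
Dual feasibility (all lambda_i >= 0): OK
Complementary slackness (lambda_i * g_i(x) = 0 for all i): OK

Verdict: yes, KKT holds.

yes


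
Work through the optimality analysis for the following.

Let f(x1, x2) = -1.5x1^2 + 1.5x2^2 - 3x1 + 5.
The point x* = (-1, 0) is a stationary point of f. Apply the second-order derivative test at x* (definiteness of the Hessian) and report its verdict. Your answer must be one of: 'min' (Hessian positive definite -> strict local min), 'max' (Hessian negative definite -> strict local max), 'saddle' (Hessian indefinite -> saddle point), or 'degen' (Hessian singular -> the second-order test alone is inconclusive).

Compute the Hessian H = grad^2 f:
  H = [[-3, 0], [0, 3]]
Verify stationarity: grad f(x*) = H x* + g = (0, 0).
Eigenvalues of H: -3, 3.
Eigenvalues have mixed signs, so H is indefinite -> x* is a saddle point.

saddle


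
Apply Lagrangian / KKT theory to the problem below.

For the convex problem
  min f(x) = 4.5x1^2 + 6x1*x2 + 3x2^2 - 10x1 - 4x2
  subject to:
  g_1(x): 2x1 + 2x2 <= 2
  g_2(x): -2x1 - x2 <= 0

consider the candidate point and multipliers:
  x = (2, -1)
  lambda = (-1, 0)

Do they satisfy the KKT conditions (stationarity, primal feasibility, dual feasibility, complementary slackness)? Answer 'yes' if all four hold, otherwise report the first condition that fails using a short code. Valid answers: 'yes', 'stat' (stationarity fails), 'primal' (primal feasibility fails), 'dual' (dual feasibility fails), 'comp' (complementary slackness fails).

Gradient of f: grad f(x) = Q x + c = (2, 2)
Constraint values g_i(x) = a_i^T x - b_i:
  g_1((2, -1)) = 0
  g_2((2, -1)) = -3
Stationarity residual: grad f(x) + sum_i lambda_i a_i = (0, 0)
  -> stationarity OK
Primal feasibility (all g_i <= 0): OK
Dual feasibility (all lambda_i >= 0): FAILS
Complementary slackness (lambda_i * g_i(x) = 0 for all i): OK

Verdict: the first failing condition is dual_feasibility -> dual.

dual


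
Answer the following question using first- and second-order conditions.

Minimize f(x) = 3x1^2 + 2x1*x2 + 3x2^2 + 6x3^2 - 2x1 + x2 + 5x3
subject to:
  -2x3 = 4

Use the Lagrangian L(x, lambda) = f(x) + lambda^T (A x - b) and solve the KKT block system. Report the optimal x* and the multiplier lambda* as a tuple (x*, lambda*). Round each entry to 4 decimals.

Form the Lagrangian:
  L(x, lambda) = (1/2) x^T Q x + c^T x + lambda^T (A x - b)
Stationarity (grad_x L = 0): Q x + c + A^T lambda = 0.
Primal feasibility: A x = b.

This gives the KKT block system:
  [ Q   A^T ] [ x     ]   [-c ]
  [ A    0  ] [ lambda ] = [ b ]

Solving the linear system:
  x*      = (0.4375, -0.3125, -2)
  lambda* = (-9.5)
  f(x*)   = 13.4062

x* = (0.4375, -0.3125, -2), lambda* = (-9.5)


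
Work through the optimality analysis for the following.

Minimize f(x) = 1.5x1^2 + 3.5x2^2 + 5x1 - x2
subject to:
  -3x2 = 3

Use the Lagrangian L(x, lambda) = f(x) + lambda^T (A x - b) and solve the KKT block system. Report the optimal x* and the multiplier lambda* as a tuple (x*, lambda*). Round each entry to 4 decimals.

Form the Lagrangian:
  L(x, lambda) = (1/2) x^T Q x + c^T x + lambda^T (A x - b)
Stationarity (grad_x L = 0): Q x + c + A^T lambda = 0.
Primal feasibility: A x = b.

This gives the KKT block system:
  [ Q   A^T ] [ x     ]   [-c ]
  [ A    0  ] [ lambda ] = [ b ]

Solving the linear system:
  x*      = (-1.6667, -1)
  lambda* = (-2.6667)
  f(x*)   = 0.3333

x* = (-1.6667, -1), lambda* = (-2.6667)


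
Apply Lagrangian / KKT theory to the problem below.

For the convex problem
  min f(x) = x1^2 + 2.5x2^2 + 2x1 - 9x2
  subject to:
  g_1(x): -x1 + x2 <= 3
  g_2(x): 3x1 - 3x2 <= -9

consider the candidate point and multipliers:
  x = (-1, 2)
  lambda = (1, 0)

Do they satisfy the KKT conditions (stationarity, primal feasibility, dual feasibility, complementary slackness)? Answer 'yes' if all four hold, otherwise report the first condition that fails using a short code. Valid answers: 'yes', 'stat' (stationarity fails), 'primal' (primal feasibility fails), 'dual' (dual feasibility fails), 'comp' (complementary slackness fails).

Gradient of f: grad f(x) = Q x + c = (0, 1)
Constraint values g_i(x) = a_i^T x - b_i:
  g_1((-1, 2)) = 0
  g_2((-1, 2)) = 0
Stationarity residual: grad f(x) + sum_i lambda_i a_i = (-1, 2)
  -> stationarity FAILS
Primal feasibility (all g_i <= 0): OK
Dual feasibility (all lambda_i >= 0): OK
Complementary slackness (lambda_i * g_i(x) = 0 for all i): OK

Verdict: the first failing condition is stationarity -> stat.

stat


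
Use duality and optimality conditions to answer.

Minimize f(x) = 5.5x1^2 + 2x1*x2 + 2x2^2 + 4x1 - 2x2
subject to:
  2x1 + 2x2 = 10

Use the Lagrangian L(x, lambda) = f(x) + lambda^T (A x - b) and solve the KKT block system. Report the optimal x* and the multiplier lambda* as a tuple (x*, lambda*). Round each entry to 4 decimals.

Form the Lagrangian:
  L(x, lambda) = (1/2) x^T Q x + c^T x + lambda^T (A x - b)
Stationarity (grad_x L = 0): Q x + c + A^T lambda = 0.
Primal feasibility: A x = b.

This gives the KKT block system:
  [ Q   A^T ] [ x     ]   [-c ]
  [ A    0  ] [ lambda ] = [ b ]

Solving the linear system:
  x*      = (0.3636, 4.6364)
  lambda* = (-8.6364)
  f(x*)   = 39.2727

x* = (0.3636, 4.6364), lambda* = (-8.6364)


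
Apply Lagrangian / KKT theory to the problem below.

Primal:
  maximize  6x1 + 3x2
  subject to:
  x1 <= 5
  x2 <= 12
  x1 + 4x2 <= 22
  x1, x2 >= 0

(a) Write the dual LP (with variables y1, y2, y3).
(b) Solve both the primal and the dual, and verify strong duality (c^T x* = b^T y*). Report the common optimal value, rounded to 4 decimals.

The standard primal-dual pair for 'max c^T x s.t. A x <= b, x >= 0' is:
  Dual:  min b^T y  s.t.  A^T y >= c,  y >= 0.

So the dual LP is:
  minimize  5y1 + 12y2 + 22y3
  subject to:
    y1 + y3 >= 6
    y2 + 4y3 >= 3
    y1, y2, y3 >= 0

Solving the primal: x* = (5, 4.25).
  primal value c^T x* = 42.75.
Solving the dual: y* = (5.25, 0, 0.75).
  dual value b^T y* = 42.75.
Strong duality: c^T x* = b^T y*. Confirmed.

42.75


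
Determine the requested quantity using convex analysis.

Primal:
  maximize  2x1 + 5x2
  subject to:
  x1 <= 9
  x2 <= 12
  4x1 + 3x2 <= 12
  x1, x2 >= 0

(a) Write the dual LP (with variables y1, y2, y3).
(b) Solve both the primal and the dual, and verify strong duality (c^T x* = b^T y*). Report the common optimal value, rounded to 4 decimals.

The standard primal-dual pair for 'max c^T x s.t. A x <= b, x >= 0' is:
  Dual:  min b^T y  s.t.  A^T y >= c,  y >= 0.

So the dual LP is:
  minimize  9y1 + 12y2 + 12y3
  subject to:
    y1 + 4y3 >= 2
    y2 + 3y3 >= 5
    y1, y2, y3 >= 0

Solving the primal: x* = (0, 4).
  primal value c^T x* = 20.
Solving the dual: y* = (0, 0, 1.6667).
  dual value b^T y* = 20.
Strong duality: c^T x* = b^T y*. Confirmed.

20


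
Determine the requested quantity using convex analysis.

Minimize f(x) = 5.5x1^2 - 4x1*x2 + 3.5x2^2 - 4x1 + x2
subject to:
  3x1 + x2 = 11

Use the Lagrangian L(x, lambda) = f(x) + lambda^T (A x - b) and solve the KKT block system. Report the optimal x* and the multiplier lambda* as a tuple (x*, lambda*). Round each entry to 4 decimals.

Form the Lagrangian:
  L(x, lambda) = (1/2) x^T Q x + c^T x + lambda^T (A x - b)
Stationarity (grad_x L = 0): Q x + c + A^T lambda = 0.
Primal feasibility: A x = b.

This gives the KKT block system:
  [ Q   A^T ] [ x     ]   [-c ]
  [ A    0  ] [ lambda ] = [ b ]

Solving the linear system:
  x*      = (2.8776, 2.3673)
  lambda* = (-6.0612)
  f(x*)   = 28.7653

x* = (2.8776, 2.3673), lambda* = (-6.0612)


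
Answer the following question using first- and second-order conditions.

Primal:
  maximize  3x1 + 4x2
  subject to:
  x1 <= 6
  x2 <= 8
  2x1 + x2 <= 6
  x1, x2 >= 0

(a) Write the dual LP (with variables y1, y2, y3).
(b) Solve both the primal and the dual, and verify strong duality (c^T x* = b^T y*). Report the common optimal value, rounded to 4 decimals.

The standard primal-dual pair for 'max c^T x s.t. A x <= b, x >= 0' is:
  Dual:  min b^T y  s.t.  A^T y >= c,  y >= 0.

So the dual LP is:
  minimize  6y1 + 8y2 + 6y3
  subject to:
    y1 + 2y3 >= 3
    y2 + y3 >= 4
    y1, y2, y3 >= 0

Solving the primal: x* = (0, 6).
  primal value c^T x* = 24.
Solving the dual: y* = (0, 0, 4).
  dual value b^T y* = 24.
Strong duality: c^T x* = b^T y*. Confirmed.

24


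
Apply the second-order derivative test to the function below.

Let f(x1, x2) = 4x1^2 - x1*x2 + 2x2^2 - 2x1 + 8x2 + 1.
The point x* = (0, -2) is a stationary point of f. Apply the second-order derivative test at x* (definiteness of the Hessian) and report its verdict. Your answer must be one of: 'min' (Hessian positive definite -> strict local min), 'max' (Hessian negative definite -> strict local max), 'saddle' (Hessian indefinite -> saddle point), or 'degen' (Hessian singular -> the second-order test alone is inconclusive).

Compute the Hessian H = grad^2 f:
  H = [[8, -1], [-1, 4]]
Verify stationarity: grad f(x*) = H x* + g = (0, 0).
Eigenvalues of H: 3.7639, 8.2361.
Both eigenvalues > 0, so H is positive definite -> x* is a strict local min.

min


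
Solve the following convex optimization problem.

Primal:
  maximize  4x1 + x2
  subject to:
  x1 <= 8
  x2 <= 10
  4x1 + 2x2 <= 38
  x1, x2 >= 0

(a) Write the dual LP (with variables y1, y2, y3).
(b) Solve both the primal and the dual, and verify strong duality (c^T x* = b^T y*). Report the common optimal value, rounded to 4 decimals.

The standard primal-dual pair for 'max c^T x s.t. A x <= b, x >= 0' is:
  Dual:  min b^T y  s.t.  A^T y >= c,  y >= 0.

So the dual LP is:
  minimize  8y1 + 10y2 + 38y3
  subject to:
    y1 + 4y3 >= 4
    y2 + 2y3 >= 1
    y1, y2, y3 >= 0

Solving the primal: x* = (8, 3).
  primal value c^T x* = 35.
Solving the dual: y* = (2, 0, 0.5).
  dual value b^T y* = 35.
Strong duality: c^T x* = b^T y*. Confirmed.

35


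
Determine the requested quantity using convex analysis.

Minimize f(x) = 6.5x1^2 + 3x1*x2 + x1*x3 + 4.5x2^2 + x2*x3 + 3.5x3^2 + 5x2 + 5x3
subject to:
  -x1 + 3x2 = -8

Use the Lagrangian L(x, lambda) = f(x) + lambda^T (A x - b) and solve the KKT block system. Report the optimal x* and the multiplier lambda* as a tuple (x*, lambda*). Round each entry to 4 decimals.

Form the Lagrangian:
  L(x, lambda) = (1/2) x^T Q x + c^T x + lambda^T (A x - b)
Stationarity (grad_x L = 0): Q x + c + A^T lambda = 0.
Primal feasibility: A x = b.

This gives the KKT block system:
  [ Q   A^T ] [ x     ]   [-c ]
  [ A    0  ] [ lambda ] = [ b ]

Solving the linear system:
  x*      = (0.9385, -2.3538, -0.5121)
  lambda* = (4.627)
  f(x*)   = 11.3432

x* = (0.9385, -2.3538, -0.5121), lambda* = (4.627)


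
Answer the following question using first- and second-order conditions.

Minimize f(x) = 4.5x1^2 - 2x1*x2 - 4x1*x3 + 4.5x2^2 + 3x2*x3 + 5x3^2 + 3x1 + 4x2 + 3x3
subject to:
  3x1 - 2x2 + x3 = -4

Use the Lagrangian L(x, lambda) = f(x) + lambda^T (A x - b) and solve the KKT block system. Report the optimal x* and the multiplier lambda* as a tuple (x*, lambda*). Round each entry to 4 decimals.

Form the Lagrangian:
  L(x, lambda) = (1/2) x^T Q x + c^T x + lambda^T (A x - b)
Stationarity (grad_x L = 0): Q x + c + A^T lambda = 0.
Primal feasibility: A x = b.

This gives the KKT block system:
  [ Q   A^T ] [ x     ]   [-c ]
  [ A    0  ] [ lambda ] = [ b ]

Solving the linear system:
  x*      = (-1.1506, -0.1458, -0.8399)
  lambda* = (1.2345)
  f(x*)   = -0.8082

x* = (-1.1506, -0.1458, -0.8399), lambda* = (1.2345)


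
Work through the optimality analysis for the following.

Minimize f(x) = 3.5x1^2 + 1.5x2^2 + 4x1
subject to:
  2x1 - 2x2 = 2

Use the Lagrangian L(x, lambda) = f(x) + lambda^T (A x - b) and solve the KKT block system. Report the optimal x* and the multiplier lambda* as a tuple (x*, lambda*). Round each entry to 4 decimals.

Form the Lagrangian:
  L(x, lambda) = (1/2) x^T Q x + c^T x + lambda^T (A x - b)
Stationarity (grad_x L = 0): Q x + c + A^T lambda = 0.
Primal feasibility: A x = b.

This gives the KKT block system:
  [ Q   A^T ] [ x     ]   [-c ]
  [ A    0  ] [ lambda ] = [ b ]

Solving the linear system:
  x*      = (-0.1, -1.1)
  lambda* = (-1.65)
  f(x*)   = 1.45

x* = (-0.1, -1.1), lambda* = (-1.65)


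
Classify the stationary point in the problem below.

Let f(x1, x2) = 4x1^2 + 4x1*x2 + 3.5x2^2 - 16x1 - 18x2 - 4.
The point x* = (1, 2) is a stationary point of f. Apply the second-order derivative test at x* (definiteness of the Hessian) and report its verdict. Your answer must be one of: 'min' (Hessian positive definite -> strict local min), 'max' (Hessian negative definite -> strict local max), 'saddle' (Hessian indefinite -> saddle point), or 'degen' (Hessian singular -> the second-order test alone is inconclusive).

Compute the Hessian H = grad^2 f:
  H = [[8, 4], [4, 7]]
Verify stationarity: grad f(x*) = H x* + g = (0, 0).
Eigenvalues of H: 3.4689, 11.5311.
Both eigenvalues > 0, so H is positive definite -> x* is a strict local min.

min


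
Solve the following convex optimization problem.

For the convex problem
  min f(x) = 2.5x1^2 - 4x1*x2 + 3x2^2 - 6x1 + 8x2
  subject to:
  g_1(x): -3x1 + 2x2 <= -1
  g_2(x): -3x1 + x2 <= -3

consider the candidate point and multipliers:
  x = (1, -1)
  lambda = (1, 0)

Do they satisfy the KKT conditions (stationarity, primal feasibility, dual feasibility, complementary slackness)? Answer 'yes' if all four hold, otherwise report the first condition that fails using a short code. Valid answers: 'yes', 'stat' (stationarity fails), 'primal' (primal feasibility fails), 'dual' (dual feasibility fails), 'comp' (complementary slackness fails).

Gradient of f: grad f(x) = Q x + c = (3, -2)
Constraint values g_i(x) = a_i^T x - b_i:
  g_1((1, -1)) = -4
  g_2((1, -1)) = -1
Stationarity residual: grad f(x) + sum_i lambda_i a_i = (0, 0)
  -> stationarity OK
Primal feasibility (all g_i <= 0): OK
Dual feasibility (all lambda_i >= 0): OK
Complementary slackness (lambda_i * g_i(x) = 0 for all i): FAILS

Verdict: the first failing condition is complementary_slackness -> comp.

comp


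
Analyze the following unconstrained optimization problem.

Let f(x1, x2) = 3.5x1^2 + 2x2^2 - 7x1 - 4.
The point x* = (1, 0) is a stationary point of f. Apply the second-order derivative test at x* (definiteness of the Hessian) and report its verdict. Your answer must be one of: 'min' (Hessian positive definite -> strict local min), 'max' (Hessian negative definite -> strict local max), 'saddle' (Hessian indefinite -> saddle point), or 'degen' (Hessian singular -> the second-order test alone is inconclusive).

Compute the Hessian H = grad^2 f:
  H = [[7, 0], [0, 4]]
Verify stationarity: grad f(x*) = H x* + g = (0, 0).
Eigenvalues of H: 4, 7.
Both eigenvalues > 0, so H is positive definite -> x* is a strict local min.

min


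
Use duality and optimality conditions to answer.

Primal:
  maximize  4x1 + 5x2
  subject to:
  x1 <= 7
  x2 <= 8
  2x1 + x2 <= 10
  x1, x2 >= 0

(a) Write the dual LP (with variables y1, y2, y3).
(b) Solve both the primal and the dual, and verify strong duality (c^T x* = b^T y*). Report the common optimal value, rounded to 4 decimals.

The standard primal-dual pair for 'max c^T x s.t. A x <= b, x >= 0' is:
  Dual:  min b^T y  s.t.  A^T y >= c,  y >= 0.

So the dual LP is:
  minimize  7y1 + 8y2 + 10y3
  subject to:
    y1 + 2y3 >= 4
    y2 + y3 >= 5
    y1, y2, y3 >= 0

Solving the primal: x* = (1, 8).
  primal value c^T x* = 44.
Solving the dual: y* = (0, 3, 2).
  dual value b^T y* = 44.
Strong duality: c^T x* = b^T y*. Confirmed.

44


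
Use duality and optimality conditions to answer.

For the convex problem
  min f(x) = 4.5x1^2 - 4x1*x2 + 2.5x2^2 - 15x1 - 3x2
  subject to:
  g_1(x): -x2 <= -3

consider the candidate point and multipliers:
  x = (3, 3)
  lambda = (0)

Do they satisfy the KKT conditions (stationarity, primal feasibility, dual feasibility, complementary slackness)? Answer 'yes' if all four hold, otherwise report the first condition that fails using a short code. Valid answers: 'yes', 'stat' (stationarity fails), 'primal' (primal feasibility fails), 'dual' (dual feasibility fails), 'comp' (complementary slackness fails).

Gradient of f: grad f(x) = Q x + c = (0, 0)
Constraint values g_i(x) = a_i^T x - b_i:
  g_1((3, 3)) = 0
Stationarity residual: grad f(x) + sum_i lambda_i a_i = (0, 0)
  -> stationarity OK
Primal feasibility (all g_i <= 0): OK
Dual feasibility (all lambda_i >= 0): OK
Complementary slackness (lambda_i * g_i(x) = 0 for all i): OK

Verdict: yes, KKT holds.

yes


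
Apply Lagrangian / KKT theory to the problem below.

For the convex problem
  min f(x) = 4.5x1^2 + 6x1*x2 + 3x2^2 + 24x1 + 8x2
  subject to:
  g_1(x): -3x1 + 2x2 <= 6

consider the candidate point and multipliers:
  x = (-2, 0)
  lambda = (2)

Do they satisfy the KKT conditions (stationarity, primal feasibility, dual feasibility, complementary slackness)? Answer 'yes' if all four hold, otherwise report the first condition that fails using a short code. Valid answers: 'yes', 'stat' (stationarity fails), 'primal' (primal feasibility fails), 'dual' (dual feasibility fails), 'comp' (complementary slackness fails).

Gradient of f: grad f(x) = Q x + c = (6, -4)
Constraint values g_i(x) = a_i^T x - b_i:
  g_1((-2, 0)) = 0
Stationarity residual: grad f(x) + sum_i lambda_i a_i = (0, 0)
  -> stationarity OK
Primal feasibility (all g_i <= 0): OK
Dual feasibility (all lambda_i >= 0): OK
Complementary slackness (lambda_i * g_i(x) = 0 for all i): OK

Verdict: yes, KKT holds.

yes


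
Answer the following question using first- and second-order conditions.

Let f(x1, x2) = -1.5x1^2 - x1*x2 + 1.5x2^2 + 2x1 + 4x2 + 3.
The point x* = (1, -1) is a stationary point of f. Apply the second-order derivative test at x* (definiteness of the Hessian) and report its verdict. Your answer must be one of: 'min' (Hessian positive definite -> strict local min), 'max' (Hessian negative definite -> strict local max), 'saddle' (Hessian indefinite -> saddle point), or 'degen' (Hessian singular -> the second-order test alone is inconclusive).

Compute the Hessian H = grad^2 f:
  H = [[-3, -1], [-1, 3]]
Verify stationarity: grad f(x*) = H x* + g = (0, 0).
Eigenvalues of H: -3.1623, 3.1623.
Eigenvalues have mixed signs, so H is indefinite -> x* is a saddle point.

saddle


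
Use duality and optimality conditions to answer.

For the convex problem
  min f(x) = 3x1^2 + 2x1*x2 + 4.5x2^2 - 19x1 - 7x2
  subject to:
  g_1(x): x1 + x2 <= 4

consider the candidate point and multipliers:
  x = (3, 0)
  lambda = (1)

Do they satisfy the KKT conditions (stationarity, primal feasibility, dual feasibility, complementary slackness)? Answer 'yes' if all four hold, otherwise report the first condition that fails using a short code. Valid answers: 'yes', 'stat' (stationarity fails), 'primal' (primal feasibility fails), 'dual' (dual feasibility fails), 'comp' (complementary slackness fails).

Gradient of f: grad f(x) = Q x + c = (-1, -1)
Constraint values g_i(x) = a_i^T x - b_i:
  g_1((3, 0)) = -1
Stationarity residual: grad f(x) + sum_i lambda_i a_i = (0, 0)
  -> stationarity OK
Primal feasibility (all g_i <= 0): OK
Dual feasibility (all lambda_i >= 0): OK
Complementary slackness (lambda_i * g_i(x) = 0 for all i): FAILS

Verdict: the first failing condition is complementary_slackness -> comp.

comp


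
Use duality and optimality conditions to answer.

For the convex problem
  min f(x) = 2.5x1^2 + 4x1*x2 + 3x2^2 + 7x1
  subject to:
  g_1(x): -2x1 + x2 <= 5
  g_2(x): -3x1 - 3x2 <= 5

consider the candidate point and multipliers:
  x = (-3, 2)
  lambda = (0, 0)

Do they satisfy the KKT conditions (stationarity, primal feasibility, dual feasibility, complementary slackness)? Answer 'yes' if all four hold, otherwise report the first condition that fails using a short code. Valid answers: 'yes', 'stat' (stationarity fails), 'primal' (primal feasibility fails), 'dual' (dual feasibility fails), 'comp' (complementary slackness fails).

Gradient of f: grad f(x) = Q x + c = (0, 0)
Constraint values g_i(x) = a_i^T x - b_i:
  g_1((-3, 2)) = 3
  g_2((-3, 2)) = -2
Stationarity residual: grad f(x) + sum_i lambda_i a_i = (0, 0)
  -> stationarity OK
Primal feasibility (all g_i <= 0): FAILS
Dual feasibility (all lambda_i >= 0): OK
Complementary slackness (lambda_i * g_i(x) = 0 for all i): OK

Verdict: the first failing condition is primal_feasibility -> primal.

primal


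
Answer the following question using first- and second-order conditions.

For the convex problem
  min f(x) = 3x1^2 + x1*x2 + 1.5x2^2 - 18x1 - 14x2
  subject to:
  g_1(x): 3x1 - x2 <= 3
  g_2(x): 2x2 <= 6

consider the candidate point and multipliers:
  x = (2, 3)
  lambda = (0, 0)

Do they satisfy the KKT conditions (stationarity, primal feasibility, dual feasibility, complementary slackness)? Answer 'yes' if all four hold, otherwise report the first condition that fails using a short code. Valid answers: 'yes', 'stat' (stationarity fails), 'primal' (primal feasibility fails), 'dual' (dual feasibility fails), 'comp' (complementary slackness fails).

Gradient of f: grad f(x) = Q x + c = (-3, -3)
Constraint values g_i(x) = a_i^T x - b_i:
  g_1((2, 3)) = 0
  g_2((2, 3)) = 0
Stationarity residual: grad f(x) + sum_i lambda_i a_i = (-3, -3)
  -> stationarity FAILS
Primal feasibility (all g_i <= 0): OK
Dual feasibility (all lambda_i >= 0): OK
Complementary slackness (lambda_i * g_i(x) = 0 for all i): OK

Verdict: the first failing condition is stationarity -> stat.

stat


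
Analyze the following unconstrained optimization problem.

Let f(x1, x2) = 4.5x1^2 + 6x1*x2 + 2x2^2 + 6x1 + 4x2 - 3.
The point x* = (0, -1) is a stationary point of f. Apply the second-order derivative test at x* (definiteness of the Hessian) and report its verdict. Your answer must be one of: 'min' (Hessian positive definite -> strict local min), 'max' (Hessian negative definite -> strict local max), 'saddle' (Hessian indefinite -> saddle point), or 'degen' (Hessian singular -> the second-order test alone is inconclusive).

Compute the Hessian H = grad^2 f:
  H = [[9, 6], [6, 4]]
Verify stationarity: grad f(x*) = H x* + g = (0, 0).
Eigenvalues of H: 0, 13.
H has a zero eigenvalue (singular; positive semidefinite but not definite), so H is neither positive definite, negative definite, nor indefinite. The second-order test alone is inconclusive -> degen.
(Indeed, f is constant along the null direction of H through x*, so x* is not a strict local extremum.)

degen


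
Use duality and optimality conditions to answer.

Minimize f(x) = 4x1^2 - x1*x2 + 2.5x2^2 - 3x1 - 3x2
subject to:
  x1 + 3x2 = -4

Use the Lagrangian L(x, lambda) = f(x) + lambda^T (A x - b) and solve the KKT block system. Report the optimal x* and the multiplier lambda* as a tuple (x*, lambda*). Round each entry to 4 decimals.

Form the Lagrangian:
  L(x, lambda) = (1/2) x^T Q x + c^T x + lambda^T (A x - b)
Stationarity (grad_x L = 0): Q x + c + A^T lambda = 0.
Primal feasibility: A x = b.

This gives the KKT block system:
  [ Q   A^T ] [ x     ]   [-c ]
  [ A    0  ] [ lambda ] = [ b ]

Solving the linear system:
  x*      = (-0.1687, -1.2771)
  lambda* = (3.0723)
  f(x*)   = 8.3133

x* = (-0.1687, -1.2771), lambda* = (3.0723)


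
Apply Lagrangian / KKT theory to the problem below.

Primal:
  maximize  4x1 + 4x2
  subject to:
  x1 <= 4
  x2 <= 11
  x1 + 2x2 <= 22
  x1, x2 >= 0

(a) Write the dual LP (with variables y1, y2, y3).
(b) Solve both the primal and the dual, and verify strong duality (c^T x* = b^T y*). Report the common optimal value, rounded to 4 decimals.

The standard primal-dual pair for 'max c^T x s.t. A x <= b, x >= 0' is:
  Dual:  min b^T y  s.t.  A^T y >= c,  y >= 0.

So the dual LP is:
  minimize  4y1 + 11y2 + 22y3
  subject to:
    y1 + y3 >= 4
    y2 + 2y3 >= 4
    y1, y2, y3 >= 0

Solving the primal: x* = (4, 9).
  primal value c^T x* = 52.
Solving the dual: y* = (2, 0, 2).
  dual value b^T y* = 52.
Strong duality: c^T x* = b^T y*. Confirmed.

52


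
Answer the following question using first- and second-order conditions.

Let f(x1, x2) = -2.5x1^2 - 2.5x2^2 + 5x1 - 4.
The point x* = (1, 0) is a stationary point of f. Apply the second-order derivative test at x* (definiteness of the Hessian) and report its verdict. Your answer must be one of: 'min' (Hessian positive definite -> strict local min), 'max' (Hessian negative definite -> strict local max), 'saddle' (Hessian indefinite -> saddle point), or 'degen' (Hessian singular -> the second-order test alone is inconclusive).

Compute the Hessian H = grad^2 f:
  H = [[-5, 0], [0, -5]]
Verify stationarity: grad f(x*) = H x* + g = (0, 0).
Eigenvalues of H: -5, -5.
Both eigenvalues < 0, so H is negative definite -> x* is a strict local max.

max


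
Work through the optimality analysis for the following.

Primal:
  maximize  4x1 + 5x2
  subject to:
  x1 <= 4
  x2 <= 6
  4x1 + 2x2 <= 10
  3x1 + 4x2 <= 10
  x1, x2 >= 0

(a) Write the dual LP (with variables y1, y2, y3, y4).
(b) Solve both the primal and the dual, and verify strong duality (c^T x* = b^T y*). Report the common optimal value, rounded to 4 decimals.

The standard primal-dual pair for 'max c^T x s.t. A x <= b, x >= 0' is:
  Dual:  min b^T y  s.t.  A^T y >= c,  y >= 0.

So the dual LP is:
  minimize  4y1 + 6y2 + 10y3 + 10y4
  subject to:
    y1 + 4y3 + 3y4 >= 4
    y2 + 2y3 + 4y4 >= 5
    y1, y2, y3, y4 >= 0

Solving the primal: x* = (2, 1).
  primal value c^T x* = 13.
Solving the dual: y* = (0, 0, 0.1, 1.2).
  dual value b^T y* = 13.
Strong duality: c^T x* = b^T y*. Confirmed.

13
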